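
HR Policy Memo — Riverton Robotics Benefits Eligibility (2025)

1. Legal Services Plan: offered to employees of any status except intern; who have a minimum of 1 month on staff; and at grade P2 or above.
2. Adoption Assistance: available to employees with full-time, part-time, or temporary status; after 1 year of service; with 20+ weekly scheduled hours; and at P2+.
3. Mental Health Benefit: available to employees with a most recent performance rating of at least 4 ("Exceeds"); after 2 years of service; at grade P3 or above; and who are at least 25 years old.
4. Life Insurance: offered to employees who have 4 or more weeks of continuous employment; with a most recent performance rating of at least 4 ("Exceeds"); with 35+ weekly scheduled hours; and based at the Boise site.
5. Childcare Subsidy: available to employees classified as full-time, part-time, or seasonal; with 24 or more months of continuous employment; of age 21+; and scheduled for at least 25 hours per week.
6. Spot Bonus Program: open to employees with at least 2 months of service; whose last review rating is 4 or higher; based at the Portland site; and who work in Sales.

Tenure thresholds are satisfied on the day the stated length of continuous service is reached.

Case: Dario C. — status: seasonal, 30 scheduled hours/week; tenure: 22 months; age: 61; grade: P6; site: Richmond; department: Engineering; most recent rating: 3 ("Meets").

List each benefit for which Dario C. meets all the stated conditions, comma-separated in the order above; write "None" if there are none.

Legal Services Plan — status seasonal ✓ (not excluded); service 22 months ≥ 1 month ✓; grade P6 ≥ P2 ✓ → eligible.
Adoption Assistance — status seasonal ✗ (requires full-time, part-time, or temporary) → not eligible.
Mental Health Benefit — rating 3 < 4 ✗ → not eligible.
Life Insurance — service 22 months ≥ 4 weeks (≈28 days) ✓; rating 3 < 4 ✗ → not eligible.
Childcare Subsidy — status seasonal ✓; service 22 months < 24 months ✗ → not eligible.
Spot Bonus Program — service 22 months ≥ 2 months ✓; rating 3 < 4 ✗ → not eligible.

Legal Services Plan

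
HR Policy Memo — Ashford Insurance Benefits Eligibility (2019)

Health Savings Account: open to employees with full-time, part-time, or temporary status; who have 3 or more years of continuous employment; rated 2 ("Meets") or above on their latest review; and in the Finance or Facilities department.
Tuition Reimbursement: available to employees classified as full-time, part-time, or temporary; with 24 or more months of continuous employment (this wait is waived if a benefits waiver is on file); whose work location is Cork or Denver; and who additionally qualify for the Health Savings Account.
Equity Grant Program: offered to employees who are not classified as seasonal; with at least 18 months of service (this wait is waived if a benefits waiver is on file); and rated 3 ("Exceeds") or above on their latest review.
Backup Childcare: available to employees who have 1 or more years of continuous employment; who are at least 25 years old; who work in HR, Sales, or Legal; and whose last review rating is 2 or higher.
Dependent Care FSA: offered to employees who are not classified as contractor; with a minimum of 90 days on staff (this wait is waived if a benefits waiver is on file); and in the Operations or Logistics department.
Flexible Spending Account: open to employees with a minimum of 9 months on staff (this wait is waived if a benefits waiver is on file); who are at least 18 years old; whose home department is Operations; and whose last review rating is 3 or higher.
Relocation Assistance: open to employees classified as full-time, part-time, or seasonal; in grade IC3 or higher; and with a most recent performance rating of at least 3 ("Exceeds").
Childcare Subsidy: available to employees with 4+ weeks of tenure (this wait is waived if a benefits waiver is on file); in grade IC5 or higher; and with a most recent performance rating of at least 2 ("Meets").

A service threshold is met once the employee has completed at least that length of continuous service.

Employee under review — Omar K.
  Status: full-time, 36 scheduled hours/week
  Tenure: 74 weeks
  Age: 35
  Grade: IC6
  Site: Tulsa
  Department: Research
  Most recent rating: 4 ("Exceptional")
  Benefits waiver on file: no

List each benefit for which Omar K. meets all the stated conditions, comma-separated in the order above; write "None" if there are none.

Health Savings Account — status full-time ✓; service 74 weeks < 3 years (≈1095 days) ✗ → not eligible.
Tuition Reimbursement — status full-time ✓; no waiver, service 74 weeks < 24 months (≈720 days) ✗ → not eligible.
Equity Grant Program — status full-time ✓ (not excluded); no waiver, service 74 weeks < 18 months (≈540 days) ✗ → not eligible.
Backup Childcare — service 74 weeks ≥ 1 year (≈365 days) ✓; age 35 ≥ 25 ✓; dept Research ✗ → not eligible.
Dependent Care FSA — status full-time ✓ (not excluded); no waiver, service 74 weeks ≥ 90 days ✓; dept Research ✗ → not eligible.
Flexible Spending Account — no waiver, service 74 weeks ≥ 9 months (≈270 days) ✓; age 35 ≥ 18 ✓; dept Research ✗ → not eligible.
Relocation Assistance — status full-time ✓; grade IC6 ≥ IC3 ✓; rating 4 ≥ 3 ✓ → eligible.
Childcare Subsidy — no waiver, service 74 weeks ≥ 4 weeks ✓; grade IC6 ≥ IC5 ✓; rating 4 ≥ 2 ✓ → eligible.

Relocation Assistance, Childcare Subsidy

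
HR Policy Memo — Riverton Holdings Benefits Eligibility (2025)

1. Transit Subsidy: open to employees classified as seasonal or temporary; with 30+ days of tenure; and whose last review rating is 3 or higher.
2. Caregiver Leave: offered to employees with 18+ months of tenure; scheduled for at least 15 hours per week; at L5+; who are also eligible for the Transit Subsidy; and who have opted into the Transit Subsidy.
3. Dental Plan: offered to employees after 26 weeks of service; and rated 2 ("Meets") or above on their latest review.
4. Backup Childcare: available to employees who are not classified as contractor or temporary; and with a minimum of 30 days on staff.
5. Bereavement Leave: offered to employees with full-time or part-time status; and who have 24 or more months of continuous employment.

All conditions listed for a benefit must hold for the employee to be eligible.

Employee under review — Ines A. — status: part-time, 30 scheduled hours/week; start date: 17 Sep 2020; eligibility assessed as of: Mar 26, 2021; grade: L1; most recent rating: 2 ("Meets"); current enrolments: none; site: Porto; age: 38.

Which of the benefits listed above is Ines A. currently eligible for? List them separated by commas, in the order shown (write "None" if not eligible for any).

Dental Plan, Backup Childcare

Service from 17 Sep 2020 to Mar 26, 2021: 190 days.
Transit Subsidy — status part-time ✗ (requires seasonal or temporary) → not eligible.
Caregiver Leave — service 190 days < 18 months (≈540 days) ✗ → not eligible.
Dental Plan — service 190 days ≥ 26 weeks (≈182 days) ✓; rating 2 ≥ 2 ✓ → eligible.
Backup Childcare — status part-time ✓ (not excluded); service 190 days ≥ 30 days ✓ → eligible.
Bereavement Leave — status part-time ✓; service 190 days < 24 months (≈720 days) ✗ → not eligible.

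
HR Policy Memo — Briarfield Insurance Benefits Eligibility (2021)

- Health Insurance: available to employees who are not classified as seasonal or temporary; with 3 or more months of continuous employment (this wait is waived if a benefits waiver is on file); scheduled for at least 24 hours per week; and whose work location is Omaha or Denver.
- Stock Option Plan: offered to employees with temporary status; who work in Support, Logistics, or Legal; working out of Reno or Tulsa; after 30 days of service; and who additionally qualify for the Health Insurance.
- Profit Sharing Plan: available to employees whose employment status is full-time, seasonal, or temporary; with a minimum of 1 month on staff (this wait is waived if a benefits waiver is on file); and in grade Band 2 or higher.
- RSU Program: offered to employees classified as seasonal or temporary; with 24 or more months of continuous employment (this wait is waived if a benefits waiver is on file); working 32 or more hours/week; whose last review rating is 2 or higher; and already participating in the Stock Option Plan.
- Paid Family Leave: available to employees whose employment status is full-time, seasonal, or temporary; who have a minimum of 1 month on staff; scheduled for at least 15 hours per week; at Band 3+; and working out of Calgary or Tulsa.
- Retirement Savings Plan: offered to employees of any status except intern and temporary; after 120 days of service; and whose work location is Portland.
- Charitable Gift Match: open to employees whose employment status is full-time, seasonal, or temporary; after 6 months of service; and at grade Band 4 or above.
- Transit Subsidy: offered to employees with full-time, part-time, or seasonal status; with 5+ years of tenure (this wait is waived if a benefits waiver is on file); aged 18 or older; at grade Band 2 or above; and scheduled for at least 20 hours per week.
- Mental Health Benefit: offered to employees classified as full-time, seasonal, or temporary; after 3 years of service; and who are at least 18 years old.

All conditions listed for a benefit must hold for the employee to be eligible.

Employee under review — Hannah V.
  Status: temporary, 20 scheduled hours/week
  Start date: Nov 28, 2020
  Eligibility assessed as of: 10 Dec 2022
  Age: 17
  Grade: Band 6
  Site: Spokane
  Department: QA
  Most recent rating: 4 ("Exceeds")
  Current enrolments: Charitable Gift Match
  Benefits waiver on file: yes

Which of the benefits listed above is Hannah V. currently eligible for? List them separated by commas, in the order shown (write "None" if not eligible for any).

Service from Nov 28, 2020 to 10 Dec 2022: 742 days.
Health Insurance — status temporary ✗ (excluded) → not eligible.
Stock Option Plan — status temporary ✓; dept QA ✗ → not eligible.
Profit Sharing Plan — status temporary ✓; benefits waiver on file ✓; grade Band 6 ≥ Band 2 ✓ → eligible.
RSU Program — status temporary ✓; benefits waiver on file ✓; 20 hrs/wk < 32 ✗ → not eligible.
Paid Family Leave — status temporary ✓; service 742 days ≥ 1 month (≈30 days) ✓; 20 hrs/wk ≥ 15 ✓; grade Band 6 ≥ Band 3 ✓; site Spokane ✗ (not Calgary or Tulsa) → not eligible.
Retirement Savings Plan — status temporary ✗ (excluded) → not eligible.
Charitable Gift Match — status temporary ✓; service 742 days ≥ 6 months (≈180 days) ✓; grade Band 6 ≥ Band 4 ✓ → eligible.
Transit Subsidy — status temporary ✗ (requires full-time, part-time, or seasonal) → not eligible.
Mental Health Benefit — status temporary ✓; service 742 days < 3 years (≈1095 days) ✗ → not eligible.

Profit Sharing Plan, Charitable Gift Match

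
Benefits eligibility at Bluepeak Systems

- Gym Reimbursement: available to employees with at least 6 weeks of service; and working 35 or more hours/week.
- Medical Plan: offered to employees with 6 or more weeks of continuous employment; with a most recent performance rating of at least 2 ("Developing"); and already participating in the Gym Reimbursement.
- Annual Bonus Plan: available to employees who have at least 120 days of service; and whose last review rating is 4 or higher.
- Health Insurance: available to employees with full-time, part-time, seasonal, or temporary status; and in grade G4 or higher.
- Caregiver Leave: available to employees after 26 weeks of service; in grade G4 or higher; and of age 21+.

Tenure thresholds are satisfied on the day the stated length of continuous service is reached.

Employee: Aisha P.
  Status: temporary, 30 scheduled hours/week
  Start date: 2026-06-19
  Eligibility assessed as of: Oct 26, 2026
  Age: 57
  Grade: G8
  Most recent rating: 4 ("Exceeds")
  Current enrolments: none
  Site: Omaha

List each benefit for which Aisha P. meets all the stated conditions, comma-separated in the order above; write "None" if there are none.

Annual Bonus Plan, Health Insurance

Service from 2026-06-19 to Oct 26, 2026: 129 days.
Gym Reimbursement — service 129 days ≥ 6 weeks (≈42 days) ✓; 30 hrs/wk < 35 ✗ → not eligible.
Medical Plan — service 129 days ≥ 6 weeks (≈42 days) ✓; rating 4 ≥ 2 ✓; not enrolled in Gym Reimbursement ✗ → not eligible.
Annual Bonus Plan — service 129 days ≥ 120 days ✓; rating 4 ≥ 4 ✓ → eligible.
Health Insurance — status temporary ✓; grade G8 ≥ G4 ✓ → eligible.
Caregiver Leave — service 129 days < 26 weeks (≈182 days) ✗ → not eligible.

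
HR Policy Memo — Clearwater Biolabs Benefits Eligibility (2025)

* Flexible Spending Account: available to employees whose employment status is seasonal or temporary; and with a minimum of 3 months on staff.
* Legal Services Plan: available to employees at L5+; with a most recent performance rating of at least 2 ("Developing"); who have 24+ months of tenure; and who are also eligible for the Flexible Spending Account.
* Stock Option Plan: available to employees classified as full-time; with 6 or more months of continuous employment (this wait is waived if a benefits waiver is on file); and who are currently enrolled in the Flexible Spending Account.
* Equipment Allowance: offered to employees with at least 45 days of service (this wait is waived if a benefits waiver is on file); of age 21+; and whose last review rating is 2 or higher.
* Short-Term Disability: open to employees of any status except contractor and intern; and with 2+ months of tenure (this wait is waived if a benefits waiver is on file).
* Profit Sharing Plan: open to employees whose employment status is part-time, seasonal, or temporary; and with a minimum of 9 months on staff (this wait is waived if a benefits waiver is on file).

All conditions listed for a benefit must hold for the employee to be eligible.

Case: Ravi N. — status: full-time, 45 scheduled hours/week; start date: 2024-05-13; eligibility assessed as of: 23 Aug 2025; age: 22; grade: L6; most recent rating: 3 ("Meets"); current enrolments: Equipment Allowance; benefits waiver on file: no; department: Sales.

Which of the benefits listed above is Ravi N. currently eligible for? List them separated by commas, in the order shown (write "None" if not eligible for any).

Service from 2024-05-13 to 23 Aug 2025: 467 days.
Flexible Spending Account — status full-time ✗ (requires seasonal or temporary) → not eligible.
Legal Services Plan — grade L6 ≥ L5 ✓; rating 3 ≥ 2 ✓; service 467 days < 24 months (≈720 days) ✗ → not eligible.
Stock Option Plan — status full-time ✓; no waiver, service 467 days ≥ 6 months (≈180 days) ✓; not enrolled in Flexible Spending Account ✗ → not eligible.
Equipment Allowance — no waiver, service 467 days ≥ 45 days ✓; age 22 ≥ 21 ✓; rating 3 ≥ 2 ✓ → eligible.
Short-Term Disability — status full-time ✓ (not excluded); no waiver, service 467 days ≥ 2 months (≈60 days) ✓ → eligible.
Profit Sharing Plan — status full-time ✗ (requires part-time, seasonal, or temporary) → not eligible.

Equipment Allowance, Short-Term Disability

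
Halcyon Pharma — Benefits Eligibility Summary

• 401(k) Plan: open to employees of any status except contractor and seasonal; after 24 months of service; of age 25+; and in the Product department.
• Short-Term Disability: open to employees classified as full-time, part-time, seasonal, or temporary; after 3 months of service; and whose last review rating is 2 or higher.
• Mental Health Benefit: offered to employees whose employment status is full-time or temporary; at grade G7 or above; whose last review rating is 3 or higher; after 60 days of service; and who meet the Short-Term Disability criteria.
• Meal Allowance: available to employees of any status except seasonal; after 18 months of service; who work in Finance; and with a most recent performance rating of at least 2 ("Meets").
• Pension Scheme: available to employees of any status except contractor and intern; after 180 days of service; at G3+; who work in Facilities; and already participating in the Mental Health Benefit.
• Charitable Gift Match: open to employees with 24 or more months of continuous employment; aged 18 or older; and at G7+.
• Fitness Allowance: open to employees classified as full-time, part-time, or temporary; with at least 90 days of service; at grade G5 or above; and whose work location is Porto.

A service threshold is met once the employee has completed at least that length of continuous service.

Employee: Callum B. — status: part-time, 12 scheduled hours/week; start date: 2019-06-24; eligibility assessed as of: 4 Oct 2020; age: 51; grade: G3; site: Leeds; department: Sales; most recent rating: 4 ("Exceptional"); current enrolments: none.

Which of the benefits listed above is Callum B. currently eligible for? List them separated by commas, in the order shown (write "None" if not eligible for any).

Short-Term Disability

Service from 2019-06-24 to 4 Oct 2020: 468 days.
401(k) Plan — status part-time ✓ (not excluded); service 468 days < 24 months (≈720 days) ✗ → not eligible.
Short-Term Disability — status part-time ✓; service 468 days ≥ 3 months (≈90 days) ✓; rating 4 ≥ 2 ✓ → eligible.
Mental Health Benefit — status part-time ✗ (requires full-time or temporary) → not eligible.
Meal Allowance — status part-time ✓ (not excluded); service 468 days < 18 months (≈540 days) ✗ → not eligible.
Pension Scheme — status part-time ✓ (not excluded); service 468 days ≥ 180 days ✓; grade G3 ≥ G3 ✓; dept Sales ✗ → not eligible.
Charitable Gift Match — service 468 days < 24 months (≈720 days) ✗ → not eligible.
Fitness Allowance — status part-time ✓; service 468 days ≥ 90 days ✓; grade G3 < G5 ✗ → not eligible.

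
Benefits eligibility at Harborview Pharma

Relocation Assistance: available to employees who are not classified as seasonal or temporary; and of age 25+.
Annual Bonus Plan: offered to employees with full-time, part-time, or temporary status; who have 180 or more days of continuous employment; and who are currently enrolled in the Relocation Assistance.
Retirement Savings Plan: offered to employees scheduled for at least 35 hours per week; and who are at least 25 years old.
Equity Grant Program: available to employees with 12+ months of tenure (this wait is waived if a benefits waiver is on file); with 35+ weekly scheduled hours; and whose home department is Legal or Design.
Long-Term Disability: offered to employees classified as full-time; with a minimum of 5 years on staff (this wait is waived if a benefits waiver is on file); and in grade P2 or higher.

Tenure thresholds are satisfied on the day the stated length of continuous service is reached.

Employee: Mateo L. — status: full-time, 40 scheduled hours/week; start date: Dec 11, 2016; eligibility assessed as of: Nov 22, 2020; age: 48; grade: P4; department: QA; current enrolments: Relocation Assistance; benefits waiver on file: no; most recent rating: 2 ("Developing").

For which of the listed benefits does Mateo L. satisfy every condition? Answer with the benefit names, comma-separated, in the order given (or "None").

Relocation Assistance, Annual Bonus Plan, Retirement Savings Plan

Service from Dec 11, 2016 to Nov 22, 2020: 1442 days.
Relocation Assistance — status full-time ✓ (not excluded); age 48 ≥ 25 ✓ → eligible.
Annual Bonus Plan — status full-time ✓; service 1442 days ≥ 180 days ✓; enrolled in Relocation Assistance ✓ → eligible.
Retirement Savings Plan — 40 hrs/wk ≥ 35 ✓; age 48 ≥ 25 ✓ → eligible.
Equity Grant Program — no waiver, service 1442 days ≥ 12 months (≈360 days) ✓; 40 hrs/wk ≥ 35 ✓; dept QA ✗ → not eligible.
Long-Term Disability — status full-time ✓; no waiver, service 1442 days < 5 years (≈1825 days) ✗ → not eligible.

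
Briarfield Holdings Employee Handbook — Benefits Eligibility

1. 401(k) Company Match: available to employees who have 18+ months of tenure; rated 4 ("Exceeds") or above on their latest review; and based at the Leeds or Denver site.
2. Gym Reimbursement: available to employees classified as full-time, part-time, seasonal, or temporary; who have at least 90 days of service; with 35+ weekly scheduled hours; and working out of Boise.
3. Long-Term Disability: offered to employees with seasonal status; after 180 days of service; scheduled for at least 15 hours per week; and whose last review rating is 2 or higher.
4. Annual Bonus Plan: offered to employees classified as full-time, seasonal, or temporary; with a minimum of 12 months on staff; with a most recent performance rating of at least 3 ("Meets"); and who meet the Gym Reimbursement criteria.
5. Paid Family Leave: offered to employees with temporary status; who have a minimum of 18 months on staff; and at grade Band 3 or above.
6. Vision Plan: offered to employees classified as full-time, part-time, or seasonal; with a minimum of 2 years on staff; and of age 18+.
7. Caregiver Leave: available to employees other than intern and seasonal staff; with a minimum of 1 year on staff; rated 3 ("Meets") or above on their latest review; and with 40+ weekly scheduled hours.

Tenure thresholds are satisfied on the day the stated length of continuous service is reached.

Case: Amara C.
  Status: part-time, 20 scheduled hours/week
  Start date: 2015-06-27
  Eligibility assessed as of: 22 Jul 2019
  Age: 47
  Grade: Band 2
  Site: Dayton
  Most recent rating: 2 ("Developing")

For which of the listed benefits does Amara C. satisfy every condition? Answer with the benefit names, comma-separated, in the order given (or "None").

Service from 2015-06-27 to 22 Jul 2019: 1486 days.
401(k) Company Match — service 1486 days ≥ 18 months (≈540 days) ✓; rating 2 < 4 ✗ → not eligible.
Gym Reimbursement — status part-time ✓; service 1486 days ≥ 90 days ✓; 20 hrs/wk < 35 ✗ → not eligible.
Long-Term Disability — status part-time ✗ (requires seasonal) → not eligible.
Annual Bonus Plan — status part-time ✗ (requires full-time, seasonal, or temporary) → not eligible.
Paid Family Leave — status part-time ✗ (requires temporary) → not eligible.
Vision Plan — status part-time ✓; service 1486 days ≥ 2 years (≈730 days) ✓; age 47 ≥ 18 ✓ → eligible.
Caregiver Leave — status part-time ✓ (not excluded); service 1486 days ≥ 1 year (≈365 days) ✓; rating 2 < 3 ✗ → not eligible.

Vision Plan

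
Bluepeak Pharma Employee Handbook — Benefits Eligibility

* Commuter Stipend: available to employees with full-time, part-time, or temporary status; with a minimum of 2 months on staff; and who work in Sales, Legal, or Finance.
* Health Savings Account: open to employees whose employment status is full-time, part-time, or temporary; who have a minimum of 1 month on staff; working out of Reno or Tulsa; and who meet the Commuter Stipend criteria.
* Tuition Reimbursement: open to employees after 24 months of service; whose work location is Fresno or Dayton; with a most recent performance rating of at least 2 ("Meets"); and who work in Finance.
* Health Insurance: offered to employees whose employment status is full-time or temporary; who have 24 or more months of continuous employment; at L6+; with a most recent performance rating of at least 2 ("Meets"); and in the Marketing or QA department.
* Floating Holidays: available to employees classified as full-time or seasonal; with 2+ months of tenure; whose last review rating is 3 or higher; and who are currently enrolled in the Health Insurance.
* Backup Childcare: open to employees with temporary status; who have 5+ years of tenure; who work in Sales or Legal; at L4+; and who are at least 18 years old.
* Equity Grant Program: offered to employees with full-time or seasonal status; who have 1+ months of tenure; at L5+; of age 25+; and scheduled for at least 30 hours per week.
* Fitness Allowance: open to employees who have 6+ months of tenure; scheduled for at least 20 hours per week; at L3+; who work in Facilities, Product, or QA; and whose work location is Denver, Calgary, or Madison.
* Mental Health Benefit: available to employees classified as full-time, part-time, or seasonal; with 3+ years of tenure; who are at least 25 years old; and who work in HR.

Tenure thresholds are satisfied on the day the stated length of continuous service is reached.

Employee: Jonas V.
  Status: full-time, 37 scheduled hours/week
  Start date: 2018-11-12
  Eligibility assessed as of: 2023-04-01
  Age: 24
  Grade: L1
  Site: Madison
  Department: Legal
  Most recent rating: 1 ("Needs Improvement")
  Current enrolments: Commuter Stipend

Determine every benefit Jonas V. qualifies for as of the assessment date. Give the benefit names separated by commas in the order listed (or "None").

Commuter Stipend

Service from 2018-11-12 to 2023-04-01: 1601 days.
Commuter Stipend — status full-time ✓; service 1601 days ≥ 2 months (≈60 days) ✓; dept Legal ✓ → eligible.
Health Savings Account — status full-time ✓; service 1601 days ≥ 1 month (≈30 days) ✓; site Madison ✗ (not Reno or Tulsa) → not eligible.
Tuition Reimbursement — service 1601 days ≥ 24 months (≈720 days) ✓; site Madison ✗ (not Fresno or Dayton) → not eligible.
Health Insurance — status full-time ✓; service 1601 days ≥ 24 months (≈720 days) ✓; grade L1 < L6 ✗ → not eligible.
Floating Holidays — status full-time ✓; service 1601 days ≥ 2 months (≈60 days) ✓; rating 1 < 3 ✗ → not eligible.
Backup Childcare — status full-time ✗ (requires temporary) → not eligible.
Equity Grant Program — status full-time ✓; service 1601 days ≥ 1 month (≈30 days) ✓; grade L1 < L5 ✗ → not eligible.
Fitness Allowance — service 1601 days ≥ 6 months (≈180 days) ✓; 37 hrs/wk ≥ 20 ✓; grade L1 < L3 ✗ → not eligible.
Mental Health Benefit — status full-time ✓; service 1601 days ≥ 3 years (≈1095 days) ✓; age 24 < 25 ✗ → not eligible.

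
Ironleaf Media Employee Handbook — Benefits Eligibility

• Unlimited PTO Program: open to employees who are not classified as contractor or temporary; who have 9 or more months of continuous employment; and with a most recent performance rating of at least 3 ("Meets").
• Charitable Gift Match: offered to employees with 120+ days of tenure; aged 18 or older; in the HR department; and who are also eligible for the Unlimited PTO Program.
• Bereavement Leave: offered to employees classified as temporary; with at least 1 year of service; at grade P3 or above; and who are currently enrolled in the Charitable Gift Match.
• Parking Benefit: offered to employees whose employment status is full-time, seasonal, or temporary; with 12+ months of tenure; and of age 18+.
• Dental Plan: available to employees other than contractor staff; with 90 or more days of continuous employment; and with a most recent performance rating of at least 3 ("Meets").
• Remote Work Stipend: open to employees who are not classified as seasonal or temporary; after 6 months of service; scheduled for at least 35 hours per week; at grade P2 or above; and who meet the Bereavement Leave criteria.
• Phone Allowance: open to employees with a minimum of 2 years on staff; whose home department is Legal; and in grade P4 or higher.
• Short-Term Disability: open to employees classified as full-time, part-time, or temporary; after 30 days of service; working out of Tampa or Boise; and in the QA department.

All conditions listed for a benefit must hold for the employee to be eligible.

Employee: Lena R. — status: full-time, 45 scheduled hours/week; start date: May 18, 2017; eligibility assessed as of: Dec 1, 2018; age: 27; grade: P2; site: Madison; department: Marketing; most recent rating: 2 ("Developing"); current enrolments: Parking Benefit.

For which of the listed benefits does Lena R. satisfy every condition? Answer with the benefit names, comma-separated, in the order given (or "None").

Service from May 18, 2017 to Dec 1, 2018: 562 days.
Unlimited PTO Program — status full-time ✓ (not excluded); service 562 days ≥ 9 months (≈270 days) ✓; rating 2 < 3 ✗ → not eligible.
Charitable Gift Match — service 562 days ≥ 120 days ✓; age 27 ≥ 18 ✓; dept Marketing ✗ → not eligible.
Bereavement Leave — status full-time ✗ (requires temporary) → not eligible.
Parking Benefit — status full-time ✓; service 562 days ≥ 12 months (≈360 days) ✓; age 27 ≥ 18 ✓ → eligible.
Dental Plan — status full-time ✓ (not excluded); service 562 days ≥ 90 days ✓; rating 2 < 3 ✗ → not eligible.
Remote Work Stipend — status full-time ✓ (not excluded); service 562 days ≥ 6 months (≈180 days) ✓; 45 hrs/wk ≥ 35 ✓; grade P2 ≥ P2 ✓; not eligible for Bereavement Leave ✗ → not eligible.
Phone Allowance — service 562 days < 2 years (≈730 days) ✗ → not eligible.
Short-Term Disability — status full-time ✓; service 562 days ≥ 30 days ✓; site Madison ✗ (not Tampa or Boise) → not eligible.

Parking Benefit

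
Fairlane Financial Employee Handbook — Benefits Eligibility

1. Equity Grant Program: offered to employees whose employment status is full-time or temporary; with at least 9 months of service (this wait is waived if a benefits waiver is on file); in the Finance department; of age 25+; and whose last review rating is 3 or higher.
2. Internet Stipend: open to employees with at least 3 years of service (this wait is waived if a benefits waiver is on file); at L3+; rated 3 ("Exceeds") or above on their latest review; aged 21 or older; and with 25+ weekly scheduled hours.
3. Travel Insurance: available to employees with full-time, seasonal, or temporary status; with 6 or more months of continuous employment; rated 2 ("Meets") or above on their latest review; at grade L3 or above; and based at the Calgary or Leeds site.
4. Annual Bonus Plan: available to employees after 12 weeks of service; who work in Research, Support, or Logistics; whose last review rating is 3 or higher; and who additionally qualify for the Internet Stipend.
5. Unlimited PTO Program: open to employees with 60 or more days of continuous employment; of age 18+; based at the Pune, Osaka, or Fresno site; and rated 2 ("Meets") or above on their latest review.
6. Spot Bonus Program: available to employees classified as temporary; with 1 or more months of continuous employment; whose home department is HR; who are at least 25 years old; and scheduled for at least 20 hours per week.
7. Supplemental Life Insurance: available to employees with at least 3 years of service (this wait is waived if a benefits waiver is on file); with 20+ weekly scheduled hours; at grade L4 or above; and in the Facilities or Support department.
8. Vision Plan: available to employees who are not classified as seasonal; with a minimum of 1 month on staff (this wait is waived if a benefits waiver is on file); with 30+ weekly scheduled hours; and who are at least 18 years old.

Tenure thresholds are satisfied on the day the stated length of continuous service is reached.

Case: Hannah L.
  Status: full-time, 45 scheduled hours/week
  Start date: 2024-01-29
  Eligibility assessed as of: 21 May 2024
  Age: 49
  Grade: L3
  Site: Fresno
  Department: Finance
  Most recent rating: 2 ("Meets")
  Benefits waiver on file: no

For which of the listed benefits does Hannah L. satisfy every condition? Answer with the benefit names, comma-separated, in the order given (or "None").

Service from 2024-01-29 to 21 May 2024: 113 days.
Equity Grant Program — status full-time ✓; no waiver, service 113 days < 9 months (≈270 days) ✗ → not eligible.
Internet Stipend — no waiver, service 113 days < 3 years (≈1095 days) ✗ → not eligible.
Travel Insurance — status full-time ✓; service 113 days < 6 months (≈180 days) ✗ → not eligible.
Annual Bonus Plan — service 113 days ≥ 12 weeks (≈84 days) ✓; dept Finance ✗ → not eligible.
Unlimited PTO Program — service 113 days ≥ 60 days ✓; age 49 ≥ 18 ✓; site Fresno ✓; rating 2 ≥ 2 ✓ → eligible.
Spot Bonus Program — status full-time ✗ (requires temporary) → not eligible.
Supplemental Life Insurance — no waiver, service 113 days < 3 years (≈1095 days) ✗ → not eligible.
Vision Plan — status full-time ✓ (not excluded); no waiver, service 113 days ≥ 1 month (≈30 days) ✓; 45 hrs/wk ≥ 30 ✓; age 49 ≥ 18 ✓ → eligible.

Unlimited PTO Program, Vision Plan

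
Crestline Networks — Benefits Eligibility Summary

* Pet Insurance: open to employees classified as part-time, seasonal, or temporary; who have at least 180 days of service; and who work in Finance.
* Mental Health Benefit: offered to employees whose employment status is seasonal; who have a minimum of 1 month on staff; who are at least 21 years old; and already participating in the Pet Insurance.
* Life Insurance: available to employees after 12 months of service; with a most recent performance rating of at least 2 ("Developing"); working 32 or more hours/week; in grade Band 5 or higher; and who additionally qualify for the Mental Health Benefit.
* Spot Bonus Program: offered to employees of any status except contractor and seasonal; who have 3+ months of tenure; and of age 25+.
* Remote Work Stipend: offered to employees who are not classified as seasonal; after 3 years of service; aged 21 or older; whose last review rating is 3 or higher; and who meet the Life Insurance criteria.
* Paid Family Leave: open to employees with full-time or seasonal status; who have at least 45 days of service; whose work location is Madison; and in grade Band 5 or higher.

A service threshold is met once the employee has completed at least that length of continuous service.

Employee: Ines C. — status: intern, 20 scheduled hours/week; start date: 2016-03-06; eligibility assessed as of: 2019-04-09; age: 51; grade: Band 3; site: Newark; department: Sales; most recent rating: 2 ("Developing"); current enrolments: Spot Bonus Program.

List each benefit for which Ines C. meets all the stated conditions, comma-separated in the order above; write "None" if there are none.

Spot Bonus Program

Service from 2016-03-06 to 2019-04-09: 1129 days.
Pet Insurance — status intern ✗ (requires part-time, seasonal, or temporary) → not eligible.
Mental Health Benefit — status intern ✗ (requires seasonal) → not eligible.
Life Insurance — service 1129 days ≥ 12 months (≈360 days) ✓; rating 2 ≥ 2 ✓; 20 hrs/wk < 32 ✗ → not eligible.
Spot Bonus Program — status intern ✓ (not excluded); service 1129 days ≥ 3 months (≈90 days) ✓; age 51 ≥ 25 ✓ → eligible.
Remote Work Stipend — status intern ✓ (not excluded); service 1129 days ≥ 3 years (≈1095 days) ✓; age 51 ≥ 21 ✓; rating 2 < 3 ✗ → not eligible.
Paid Family Leave — status intern ✗ (requires full-time or seasonal) → not eligible.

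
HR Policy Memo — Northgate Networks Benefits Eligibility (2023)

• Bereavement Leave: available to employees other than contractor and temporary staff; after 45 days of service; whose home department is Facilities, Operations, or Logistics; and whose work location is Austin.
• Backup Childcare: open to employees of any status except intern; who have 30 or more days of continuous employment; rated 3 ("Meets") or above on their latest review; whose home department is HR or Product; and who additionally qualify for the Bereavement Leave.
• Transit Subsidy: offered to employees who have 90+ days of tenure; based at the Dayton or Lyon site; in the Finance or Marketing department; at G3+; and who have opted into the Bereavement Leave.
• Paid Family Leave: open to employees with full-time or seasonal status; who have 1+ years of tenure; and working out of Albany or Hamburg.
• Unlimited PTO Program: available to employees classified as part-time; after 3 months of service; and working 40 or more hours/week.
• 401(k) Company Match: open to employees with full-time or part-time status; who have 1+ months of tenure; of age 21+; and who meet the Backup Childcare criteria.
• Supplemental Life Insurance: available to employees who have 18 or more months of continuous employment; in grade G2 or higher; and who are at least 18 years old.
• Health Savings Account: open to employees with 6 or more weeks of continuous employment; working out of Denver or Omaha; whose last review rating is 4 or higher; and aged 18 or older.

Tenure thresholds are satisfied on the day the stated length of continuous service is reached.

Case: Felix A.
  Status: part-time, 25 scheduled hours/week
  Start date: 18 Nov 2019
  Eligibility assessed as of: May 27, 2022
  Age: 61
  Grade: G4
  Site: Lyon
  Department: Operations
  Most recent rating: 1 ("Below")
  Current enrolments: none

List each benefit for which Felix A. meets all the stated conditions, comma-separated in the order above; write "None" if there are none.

Supplemental Life Insurance

Service from 18 Nov 2019 to May 27, 2022: 921 days.
Bereavement Leave — status part-time ✓ (not excluded); service 921 days ≥ 45 days ✓; dept Operations ✓; site Lyon ✗ (not Austin) → not eligible.
Backup Childcare — status part-time ✓ (not excluded); service 921 days ≥ 30 days ✓; rating 1 < 3 ✗ → not eligible.
Transit Subsidy — service 921 days ≥ 90 days ✓; site Lyon ✓; dept Operations ✗ → not eligible.
Paid Family Leave — status part-time ✗ (requires full-time or seasonal) → not eligible.
Unlimited PTO Program — status part-time ✓; service 921 days ≥ 3 months (≈90 days) ✓; 25 hrs/wk < 40 ✗ → not eligible.
401(k) Company Match — status part-time ✓; service 921 days ≥ 1 month (≈30 days) ✓; age 61 ≥ 21 ✓; not eligible for Backup Childcare ✗ → not eligible.
Supplemental Life Insurance — service 921 days ≥ 18 months (≈540 days) ✓; grade G4 ≥ G2 ✓; age 61 ≥ 18 ✓ → eligible.
Health Savings Account — service 921 days ≥ 6 weeks (≈42 days) ✓; site Lyon ✗ (not Denver or Omaha) → not eligible.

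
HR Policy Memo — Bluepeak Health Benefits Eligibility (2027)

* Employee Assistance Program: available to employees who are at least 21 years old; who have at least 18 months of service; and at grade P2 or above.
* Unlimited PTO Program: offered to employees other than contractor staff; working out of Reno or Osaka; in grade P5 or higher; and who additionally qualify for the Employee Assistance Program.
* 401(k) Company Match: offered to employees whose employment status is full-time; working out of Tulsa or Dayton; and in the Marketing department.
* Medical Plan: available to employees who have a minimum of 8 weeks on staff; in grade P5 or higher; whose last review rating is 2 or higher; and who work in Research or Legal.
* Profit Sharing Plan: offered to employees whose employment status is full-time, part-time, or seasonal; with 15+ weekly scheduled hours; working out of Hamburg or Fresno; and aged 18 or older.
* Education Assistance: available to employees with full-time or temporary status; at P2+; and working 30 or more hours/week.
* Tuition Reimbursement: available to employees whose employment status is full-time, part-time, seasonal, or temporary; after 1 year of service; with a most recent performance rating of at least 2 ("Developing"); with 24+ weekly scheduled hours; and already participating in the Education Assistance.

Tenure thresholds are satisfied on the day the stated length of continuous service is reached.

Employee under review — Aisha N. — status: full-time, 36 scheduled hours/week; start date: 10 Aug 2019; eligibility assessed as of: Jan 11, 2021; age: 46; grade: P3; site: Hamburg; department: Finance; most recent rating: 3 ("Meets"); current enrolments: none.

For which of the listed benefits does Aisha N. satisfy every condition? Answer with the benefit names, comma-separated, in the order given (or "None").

Profit Sharing Plan, Education Assistance

Service from 10 Aug 2019 to Jan 11, 2021: 520 days.
Employee Assistance Program — age 46 ≥ 21 ✓; service 520 days < 18 months (≈540 days) ✗ → not eligible.
Unlimited PTO Program — status full-time ✓ (not excluded); site Hamburg ✗ (not Reno or Osaka) → not eligible.
401(k) Company Match — status full-time ✓; site Hamburg ✗ (not Tulsa or Dayton) → not eligible.
Medical Plan — service 520 days ≥ 8 weeks (≈56 days) ✓; grade P3 < P5 ✗ → not eligible.
Profit Sharing Plan — status full-time ✓; 36 hrs/wk ≥ 15 ✓; site Hamburg ✓; age 46 ≥ 18 ✓ → eligible.
Education Assistance — status full-time ✓; grade P3 ≥ P2 ✓; 36 hrs/wk ≥ 30 ✓ → eligible.
Tuition Reimbursement — status full-time ✓; service 520 days ≥ 1 year (≈365 days) ✓; rating 3 ≥ 2 ✓; 36 hrs/wk ≥ 24 ✓; not enrolled in Education Assistance ✗ → not eligible.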